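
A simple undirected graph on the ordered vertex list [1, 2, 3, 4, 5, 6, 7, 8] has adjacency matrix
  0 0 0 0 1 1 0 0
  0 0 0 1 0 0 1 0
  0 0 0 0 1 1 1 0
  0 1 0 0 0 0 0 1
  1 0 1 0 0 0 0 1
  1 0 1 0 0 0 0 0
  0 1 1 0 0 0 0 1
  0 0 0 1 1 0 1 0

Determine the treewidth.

A width-2 tree decomposition is:
Bags: B1 = {1, 3, 6}  B2 = {1, 3, 5}  B3 = {3, 5, 7}  B4 = {5, 7, 8}  B5 = {2, 7, 8}  B6 = {2, 4, 8}
Tree: B1–B2, B2–B3, B3–B4, B4–B5, B5–B6
Every bag has size at most 3, so the width is 3 − 1 = 2 and tw(G) ≤ 2. The edges 6–1–5–3–6 form a cycle, so G is not a tree and its treewidth is at least 2. Hence tw(G) = 2 exactly.

2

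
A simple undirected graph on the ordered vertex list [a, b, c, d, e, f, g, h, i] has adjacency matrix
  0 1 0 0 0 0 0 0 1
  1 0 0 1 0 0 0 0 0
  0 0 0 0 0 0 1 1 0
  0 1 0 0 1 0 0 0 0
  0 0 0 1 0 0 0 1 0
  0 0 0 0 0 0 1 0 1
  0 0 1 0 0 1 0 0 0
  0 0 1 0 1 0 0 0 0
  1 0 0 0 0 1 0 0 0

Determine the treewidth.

2

A width-2 tree decomposition is:
Bags: B1 = {f, g, i}  B2 = {a, g, i}  B3 = {a, b, g}  B4 = {b, d, g}  B5 = {d, e, g}  B6 = {e, g, h}  B7 = {c, g, h}
Tree: B1–B2, B2–B3, B3–B4, B4–B5, B5–B6, B6–B7
Every bag has size at most 3, so the width is 3 − 1 = 2 and tw(G) ≤ 2. For the lower bound, G contains the cycle g–f–i–a–b–d–e–h–c–g, so G is not a forest; only forests have treewidth ≤ 1, hence tw(G) ≥ 2. Therefore the treewidth is 2.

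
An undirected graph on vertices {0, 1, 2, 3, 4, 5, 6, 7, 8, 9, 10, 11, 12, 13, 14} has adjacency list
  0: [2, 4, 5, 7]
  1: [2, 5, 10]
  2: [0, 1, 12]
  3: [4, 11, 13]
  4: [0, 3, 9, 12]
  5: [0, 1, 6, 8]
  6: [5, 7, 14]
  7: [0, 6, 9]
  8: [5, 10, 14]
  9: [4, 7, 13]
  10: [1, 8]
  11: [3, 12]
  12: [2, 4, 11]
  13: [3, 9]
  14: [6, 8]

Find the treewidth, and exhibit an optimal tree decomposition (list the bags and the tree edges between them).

Treewidth 3.
One such decomposition:
Bags: B1 = {3, 9, 11, 13}  B2 = {3, 4, 9, 11}  B3 = {4, 9, 11, 12}  B4 = {4, 7, 9, 12}  B5 = {0, 4, 7, 12}  B6 = {0, 2, 7, 12}  B7 = {0, 2, 6, 7}  B8 = {0, 2, 5, 6}  B9 = {1, 2, 5, 6}  B10 = {1, 5, 6, 14}  B11 = {1, 5, 8, 14}  B12 = {1, 8, 10, 14}
Tree: B1–B2, B2–B3, B3–B4, B4–B5, B5–B6, B6–B7, B7–B8, B8–B9, B9–B10, B10–B11, B11–B12

Every bag has size at most 4, so the width is 4 − 1 = 3 and tw(G) ≤ 3. For the lower bound: the 4 vertex sets {3,11,13}, {9}, {4}, {0,2,7,12} are disjoint, each induces a connected subgraph, and every pair is joined by at least one edge of G. Contracting each set to a single vertex therefore yields K_{4} as a minor, and since treewidth is minor-monotone, tw(G) ≥ tw(K_{4}) = 3. Therefore the treewidth is 3.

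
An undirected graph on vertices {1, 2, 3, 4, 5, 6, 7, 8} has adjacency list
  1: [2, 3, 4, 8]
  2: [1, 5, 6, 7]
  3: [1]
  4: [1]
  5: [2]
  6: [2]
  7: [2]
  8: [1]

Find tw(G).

1

A width-1 tree decomposition is:
Bags: B1 = {2, 6}  B2 = {1, 2}  B3 = {1, 8}  B4 = {2, 5}  B5 = {2, 7}  B6 = {1, 3}  B7 = {1, 4}
Tree: B1–B2, B2–B3, B2–B4, B2–B5, B3–B6, B2–B7
Each bag holds 2 vertices, so the decomposition has width 1, which upper-bounds the treewidth. Any graph with an edge has treewidth ≥ 1, and G has the edge 6–2. Therefore the treewidth is 1.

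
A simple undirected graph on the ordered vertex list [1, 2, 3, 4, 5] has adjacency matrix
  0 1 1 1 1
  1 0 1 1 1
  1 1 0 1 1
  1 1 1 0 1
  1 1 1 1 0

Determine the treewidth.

4

A width-4 tree decomposition is:
Bags: B1 = {1, 2, 3, 4, 5}
Tree: (single bag)
With just one bag of size 5, the width is 5 − 1 = 4, so tw(G) ≤ 4. On the other hand G contains the 5-clique {1, 2, 3, 4, 5}. A clique must lie in a single bag of any decomposition, so no decomposition can have width below 4. The upper and lower bounds meet at 4, so that is the treewidth.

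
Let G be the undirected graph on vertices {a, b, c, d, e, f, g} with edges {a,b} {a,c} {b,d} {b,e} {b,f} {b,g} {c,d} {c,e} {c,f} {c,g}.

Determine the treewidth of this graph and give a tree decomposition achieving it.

The largest bag has 3 vertices, giving width 2; this decomposition certifies tw(G) ≤ 2. For the lower bound, G contains the cycle c–g–b–f–c, so G is not a forest; only forests have treewidth ≤ 1, hence tw(G) ≥ 2. The upper and lower bounds meet at 2, so that is the treewidth.

Treewidth 2.
One such decomposition:
Bags: B1 = {b, c, g}  B2 = {b, c, f}  B3 = {a, b, c}  B4 = {b, c, e}  B5 = {b, c, d}
Tree: B1–B2, B2–B3, B3–B4, B4–B5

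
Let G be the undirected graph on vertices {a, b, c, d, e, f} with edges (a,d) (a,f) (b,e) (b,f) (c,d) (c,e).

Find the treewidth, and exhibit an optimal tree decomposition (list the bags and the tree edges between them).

The largest bag has 3 vertices, giving width 2; this decomposition certifies tw(G) ≤ 2. Since a–d–c–e–b–f–a is a cycle in G, G is not acyclic. Forests are exactly the graphs of treewidth ≤ 1, so tw(G) ≥ 2. Hence tw(G) = 2 exactly.

Treewidth 2.
One optimal decomposition is:
Bags: B1 = {a, c, d}  B2 = {a, c, e}  B3 = {a, b, e}  B4 = {a, b, f}
Tree: B1–B2, B2–B3, B3–B4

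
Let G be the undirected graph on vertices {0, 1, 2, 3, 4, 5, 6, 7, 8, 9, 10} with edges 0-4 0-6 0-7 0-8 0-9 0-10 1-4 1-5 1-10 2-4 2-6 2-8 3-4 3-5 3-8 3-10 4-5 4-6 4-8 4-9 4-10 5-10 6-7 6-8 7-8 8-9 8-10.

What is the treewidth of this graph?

3

A width-3 tree decomposition is:
Bags: B1 = {3, 4, 5, 10}  B2 = {3, 4, 8, 10}  B3 = {0, 4, 8, 10}  B4 = {0, 4, 6, 8}  B5 = {0, 4, 8, 9}  B6 = {1, 4, 5, 10}  B7 = {2, 4, 6, 8}  B8 = {0, 6, 7, 8}
Tree: B1–B2, B2–B3, B3–B4, B3–B5, B1–B6, B4–B7, B4–B8
Every bag has size at most 4, so the width is 4 − 1 = 3 and tw(G) ≤ 3. On the other hand G contains the 4-clique {0, 4, 8, 9}. A clique must lie in a single bag of any decomposition, so no decomposition can have width below 3. Hence tw(G) = 3 exactly.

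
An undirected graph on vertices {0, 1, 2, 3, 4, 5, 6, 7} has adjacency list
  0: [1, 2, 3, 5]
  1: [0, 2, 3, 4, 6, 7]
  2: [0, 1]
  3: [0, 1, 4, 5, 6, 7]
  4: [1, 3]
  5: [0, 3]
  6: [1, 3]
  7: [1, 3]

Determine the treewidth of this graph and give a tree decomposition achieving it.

Treewidth 2.
One such decomposition:
Bags: B1 = {0, 1, 3}  B2 = {0, 3, 5}  B3 = {1, 3, 6}  B4 = {0, 1, 2}  B5 = {1, 3, 4}  B6 = {1, 3, 7}
Tree: B1–B2, B1–B3, B1–B4, B1–B5, B1–B6

Every bag has size at most 3, so the width is 3 − 1 = 2 and tw(G) ≤ 2. On the other hand G contains the 3-clique {0, 1, 2}. A clique must lie in a single bag of any decomposition, so no decomposition can have width below 2. Therefore the treewidth is 2.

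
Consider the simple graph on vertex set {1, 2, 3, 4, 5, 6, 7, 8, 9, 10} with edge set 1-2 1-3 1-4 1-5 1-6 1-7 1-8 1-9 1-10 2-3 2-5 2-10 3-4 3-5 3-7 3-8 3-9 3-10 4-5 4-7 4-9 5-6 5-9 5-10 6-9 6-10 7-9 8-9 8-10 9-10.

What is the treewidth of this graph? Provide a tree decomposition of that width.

Each bag holds 5 vertices, so the decomposition has width 4, which upper-bounds the treewidth. Conversely, {1, 3, 8, 9, 10} is a clique of size 5, and the vertices of any clique must share a bag in every tree decomposition; so some bag has ≥ 5 vertices and tw(G) ≥ 4. Combining the bounds, tw(G) = 4.

Treewidth 4.
One such decomposition:
Bags: B1 = {1, 3, 4, 5, 9}  B2 = {1, 3, 5, 9, 10}  B3 = {1, 3, 8, 9, 10}  B4 = {1, 2, 3, 5, 10}  B5 = {1, 3, 4, 7, 9}  B6 = {1, 5, 6, 9, 10}
Tree: B1–B2, B2–B3, B2–B4, B1–B5, B2–B6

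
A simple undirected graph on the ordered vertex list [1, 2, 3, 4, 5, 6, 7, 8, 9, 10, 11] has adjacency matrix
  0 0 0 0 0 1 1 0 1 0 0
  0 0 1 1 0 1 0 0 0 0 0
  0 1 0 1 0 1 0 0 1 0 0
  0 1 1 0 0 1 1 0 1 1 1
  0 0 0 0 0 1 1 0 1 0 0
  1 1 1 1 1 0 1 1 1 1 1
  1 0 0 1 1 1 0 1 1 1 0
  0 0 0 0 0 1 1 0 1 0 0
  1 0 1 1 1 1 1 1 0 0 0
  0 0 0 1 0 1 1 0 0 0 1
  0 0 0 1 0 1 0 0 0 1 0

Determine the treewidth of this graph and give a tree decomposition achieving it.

Treewidth 3.
One optimal decomposition is:
Bags: B1 = {4, 6, 7, 9}  B2 = {3, 4, 6, 9}  B3 = {2, 3, 4, 6}  B4 = {5, 6, 7, 9}  B5 = {4, 6, 7, 10}  B6 = {1, 6, 7, 9}  B7 = {6, 7, 8, 9}  B8 = {4, 6, 10, 11}
Tree: B1–B2, B2–B3, B1–B4, B1–B5, B1–B6, B4–B7, B5–B8

The largest bag has 4 vertices, giving width 3; this decomposition certifies tw(G) ≤ 3. On the other hand G contains the 4-clique {6, 7, 8, 9}. A clique must lie in a single bag of any decomposition, so no decomposition can have width below 3. Hence tw(G) = 3 exactly.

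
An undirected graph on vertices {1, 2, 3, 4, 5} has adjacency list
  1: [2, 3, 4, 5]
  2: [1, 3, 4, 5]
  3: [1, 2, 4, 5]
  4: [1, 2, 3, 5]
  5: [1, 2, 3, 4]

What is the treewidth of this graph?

4

A width-4 tree decomposition is:
Bags: B1 = {1, 2, 3, 4, 5}
Tree: (single bag)
With just one bag of size 5, the width is 5 − 1 = 4, so tw(G) ≤ 4. Conversely, {1, 2, 3, 4, 5} is a clique of size 5, and the vertices of any clique must share a bag in every tree decomposition; so some bag has ≥ 5 vertices and tw(G) ≥ 4. Hence tw(G) = 4 exactly.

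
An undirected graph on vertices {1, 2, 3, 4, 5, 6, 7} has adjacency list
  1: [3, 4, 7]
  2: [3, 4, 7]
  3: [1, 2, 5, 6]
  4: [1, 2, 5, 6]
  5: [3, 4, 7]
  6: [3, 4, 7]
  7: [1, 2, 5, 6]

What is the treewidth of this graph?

3

A width-3 tree decomposition is:
Bags: B1 = {3, 4, 6, 7}  B2 = {1, 3, 4, 7}  B3 = {2, 3, 4, 7}  B4 = {3, 4, 5, 7}
Tree: B1–B2, B2–B3, B3–B4
The largest bag has 4 vertices, giving width 3; this decomposition certifies tw(G) ≤ 3. For the lower bound: the 4 vertex sets {6,7}, {1,3}, {4}, {2} are disjoint, each induces a connected subgraph, and every pair is joined by at least one edge of G. Contracting each set to a single vertex therefore yields K_{4} as a minor, and since treewidth is minor-monotone, tw(G) ≥ tw(K_{4}) = 3. Combining the bounds, tw(G) = 3.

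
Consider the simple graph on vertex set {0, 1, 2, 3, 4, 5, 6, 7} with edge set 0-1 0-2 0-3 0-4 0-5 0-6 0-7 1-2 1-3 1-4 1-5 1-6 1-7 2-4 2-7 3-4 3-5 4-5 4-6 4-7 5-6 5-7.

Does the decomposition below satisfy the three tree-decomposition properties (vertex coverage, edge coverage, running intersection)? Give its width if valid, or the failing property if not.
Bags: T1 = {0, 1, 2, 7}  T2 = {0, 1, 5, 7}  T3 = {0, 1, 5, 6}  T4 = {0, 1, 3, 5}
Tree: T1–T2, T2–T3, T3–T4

A tree decomposition must satisfy three properties: every vertex lies in some bag; for every edge, both endpoints lie together in some bag; and for every vertex, the bags containing it form a connected subtree. Here vertex 4 appears in no bag, so the decomposition is invalid.

No — vertex 4 appears in no bag.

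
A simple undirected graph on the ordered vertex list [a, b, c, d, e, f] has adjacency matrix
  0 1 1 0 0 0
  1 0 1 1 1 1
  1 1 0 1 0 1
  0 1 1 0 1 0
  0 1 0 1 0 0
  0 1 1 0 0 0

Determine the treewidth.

2

A width-2 tree decomposition is:
Bags: B1 = {b, c, d}  B2 = {b, d, e}  B3 = {b, c, f}  B4 = {a, b, c}
Tree: B1–B2, B1–B3, B3–B4
The largest bag has 3 vertices, giving width 2; this decomposition certifies tw(G) ≤ 2. For the lower bound, the 3 vertices {b, d, e} are pairwise adjacent, and any tree decomposition puts a clique entirely inside one bag — forcing width ≥ 2. Combining the bounds, tw(G) = 2.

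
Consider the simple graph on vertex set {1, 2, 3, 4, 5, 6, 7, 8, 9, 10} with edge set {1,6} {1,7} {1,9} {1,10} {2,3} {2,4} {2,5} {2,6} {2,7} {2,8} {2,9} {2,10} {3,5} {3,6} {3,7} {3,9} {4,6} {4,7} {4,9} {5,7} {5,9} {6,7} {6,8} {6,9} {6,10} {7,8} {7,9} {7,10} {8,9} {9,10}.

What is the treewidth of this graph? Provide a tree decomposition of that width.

The largest bag has 5 vertices, giving width 4; this decomposition certifies tw(G) ≤ 4. On the other hand G contains the 5-clique {1, 6, 7, 9, 10}. A clique must lie in a single bag of any decomposition, so no decomposition can have width below 4. Combining the bounds, tw(G) = 4.

Treewidth 4.
Bags: B1 = {2, 6, 7, 8, 9}  B2 = {2, 3, 6, 7, 9}  B3 = {2, 6, 7, 9, 10}  B4 = {2, 3, 5, 7, 9}  B5 = {1, 6, 7, 9, 10}  B6 = {2, 4, 6, 7, 9}
Tree: B1–B2, B1–B3, B2–B4, B3–B5, B1–B6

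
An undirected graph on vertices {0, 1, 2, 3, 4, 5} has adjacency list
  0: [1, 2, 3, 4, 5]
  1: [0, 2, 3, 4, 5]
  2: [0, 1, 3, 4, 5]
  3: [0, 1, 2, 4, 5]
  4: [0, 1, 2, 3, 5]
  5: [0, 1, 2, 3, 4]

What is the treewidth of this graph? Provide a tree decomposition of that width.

A single bag containing all 6 vertices is trivially a valid decomposition of width 5. Conversely, {0, 1, 2, 3, 4, 5} is a clique of size 6, and the vertices of any clique must share a bag in every tree decomposition; so some bag has ≥ 6 vertices and tw(G) ≥ 5. Hence tw(G) = 5 exactly.

Treewidth 5.
Bags: B1 = {0, 1, 2, 3, 4, 5}
Tree: (single bag)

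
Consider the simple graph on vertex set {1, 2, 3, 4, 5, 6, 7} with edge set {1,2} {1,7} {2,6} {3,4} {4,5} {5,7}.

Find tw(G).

1

A width-1 tree decomposition is:
Bags: B1 = {3, 4}  B2 = {4, 5}  B3 = {5, 7}  B4 = {1, 7}  B5 = {1, 2}  B6 = {2, 6}
Tree: B1–B2, B2–B3, B3–B4, B4–B5, B5–B6
Each bag holds 2 vertices, so the decomposition has width 1, which upper-bounds the treewidth. Any graph with an edge has treewidth ≥ 1, and G has the edge 3–4. Hence tw(G) = 1 exactly.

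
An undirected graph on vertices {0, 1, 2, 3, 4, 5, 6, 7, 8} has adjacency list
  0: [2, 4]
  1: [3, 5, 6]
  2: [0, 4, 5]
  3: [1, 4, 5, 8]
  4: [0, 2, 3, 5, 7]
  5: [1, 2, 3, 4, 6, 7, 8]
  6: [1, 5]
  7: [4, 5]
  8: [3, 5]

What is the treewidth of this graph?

2

A width-2 tree decomposition is:
Bags: B1 = {3, 4, 5}  B2 = {4, 5, 7}  B3 = {2, 4, 5}  B4 = {1, 3, 5}  B5 = {1, 5, 6}  B6 = {0, 2, 4}  B7 = {3, 5, 8}
Tree: B1–B2, B1–B3, B1–B4, B4–B5, B3–B6, B4–B7
The largest bag has 3 vertices, giving width 2; this decomposition certifies tw(G) ≤ 2. On the other hand G contains the 3-clique {0, 2, 4}. A clique must lie in a single bag of any decomposition, so no decomposition can have width below 2. The upper and lower bounds meet at 2, so that is the treewidth.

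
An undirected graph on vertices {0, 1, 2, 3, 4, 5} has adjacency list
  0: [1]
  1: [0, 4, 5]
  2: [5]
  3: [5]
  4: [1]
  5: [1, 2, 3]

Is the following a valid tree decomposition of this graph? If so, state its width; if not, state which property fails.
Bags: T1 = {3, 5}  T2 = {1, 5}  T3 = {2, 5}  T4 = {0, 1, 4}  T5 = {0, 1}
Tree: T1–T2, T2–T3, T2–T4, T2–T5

A tree decomposition must satisfy three properties: every vertex lies in some bag; for every edge, both endpoints lie together in some bag; and for every vertex, the bags containing it form a connected subtree. Here bags containing vertex 0 are not connected in the tree, so the decomposition is invalid.

No — bags containing vertex 0 are not connected in the tree.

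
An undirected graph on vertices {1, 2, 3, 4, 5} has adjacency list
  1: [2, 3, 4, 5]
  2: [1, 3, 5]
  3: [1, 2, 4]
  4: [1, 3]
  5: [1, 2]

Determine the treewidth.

2

A width-2 tree decomposition is:
Bags: B1 = {1, 2, 5}  B2 = {1, 2, 3}  B3 = {1, 3, 4}
Tree: B1–B2, B2–B3
Each bag holds 3 vertices, so the decomposition has width 2, which upper-bounds the treewidth. On the other hand G contains the 3-clique {1, 2, 3}. A clique must lie in a single bag of any decomposition, so no decomposition can have width below 2. Hence tw(G) = 2 exactly.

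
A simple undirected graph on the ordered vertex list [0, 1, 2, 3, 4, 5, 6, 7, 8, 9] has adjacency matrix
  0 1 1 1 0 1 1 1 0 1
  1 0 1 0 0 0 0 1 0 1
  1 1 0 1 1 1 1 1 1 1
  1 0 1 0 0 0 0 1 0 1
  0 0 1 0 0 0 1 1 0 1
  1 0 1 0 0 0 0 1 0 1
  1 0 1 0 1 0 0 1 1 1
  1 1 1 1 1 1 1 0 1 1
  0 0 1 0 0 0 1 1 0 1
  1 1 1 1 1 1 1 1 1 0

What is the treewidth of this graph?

A width-4 tree decomposition is:
Bags: B1 = {0, 2, 6, 7, 9}  B2 = {2, 6, 7, 8, 9}  B3 = {0, 2, 5, 7, 9}  B4 = {0, 1, 2, 7, 9}  B5 = {0, 2, 3, 7, 9}  B6 = {2, 4, 6, 7, 9}
Tree: B1–B2, B1–B3, B1–B4, B3–B5, B2–B6
The largest bag has 5 vertices, giving width 4; this decomposition certifies tw(G) ≤ 4. On the other hand G contains the 5-clique {0, 1, 2, 7, 9}. A clique must lie in a single bag of any decomposition, so no decomposition can have width below 4. Therefore the treewidth is 4.

4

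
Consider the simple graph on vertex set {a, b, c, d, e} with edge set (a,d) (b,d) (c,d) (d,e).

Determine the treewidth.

1

A width-1 tree decomposition is:
Bags: B1 = {c, d}  B2 = {d, e}  B3 = {b, d}  B4 = {a, d}
Tree: B1–B2, B2–B3, B3–B4
Each bag holds 2 vertices, so the decomposition has width 1, which upper-bounds the treewidth. G has an edge, so its treewidth is at least 1. The upper and lower bounds meet at 1, so that is the treewidth.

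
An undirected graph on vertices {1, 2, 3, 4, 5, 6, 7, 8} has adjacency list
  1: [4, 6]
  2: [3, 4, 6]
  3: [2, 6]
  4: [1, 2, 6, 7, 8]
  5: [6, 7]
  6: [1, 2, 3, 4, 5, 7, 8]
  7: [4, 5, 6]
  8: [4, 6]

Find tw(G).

A width-2 tree decomposition is:
Bags: B1 = {2, 3, 6}  B2 = {2, 4, 6}  B3 = {4, 6, 8}  B4 = {4, 6, 7}  B5 = {1, 4, 6}  B6 = {5, 6, 7}
Tree: B1–B2, B2–B3, B2–B4, B2–B5, B4–B6
Each bag holds 3 vertices, so the decomposition has width 2, which upper-bounds the treewidth. Conversely, {2, 3, 6} is a clique of size 3, and the vertices of any clique must share a bag in every tree decomposition; so some bag has ≥ 3 vertices and tw(G) ≥ 2. Hence tw(G) = 2 exactly.

2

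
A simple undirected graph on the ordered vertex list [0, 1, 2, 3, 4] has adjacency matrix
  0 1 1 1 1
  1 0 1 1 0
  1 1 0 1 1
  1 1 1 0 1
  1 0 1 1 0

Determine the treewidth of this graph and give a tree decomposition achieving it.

Every bag has size at most 4, so the width is 4 − 1 = 3 and tw(G) ≤ 3. On the other hand G contains the 4-clique {0, 1, 2, 3}. A clique must lie in a single bag of any decomposition, so no decomposition can have width below 3. Combining the bounds, tw(G) = 3.

Treewidth 3.
Bags: B1 = {0, 1, 2, 3}  B2 = {0, 2, 3, 4}
Tree: B1–B2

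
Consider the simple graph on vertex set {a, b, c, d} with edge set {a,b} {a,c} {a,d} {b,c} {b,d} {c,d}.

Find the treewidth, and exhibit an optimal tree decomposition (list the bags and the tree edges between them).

A single bag containing all 4 vertices is trivially a valid decomposition of width 3. For the lower bound, the 4 vertices {a, b, c, d} are pairwise adjacent, and any tree decomposition puts a clique entirely inside one bag — forcing width ≥ 3. Combining the bounds, tw(G) = 3.

Treewidth 3.
Bags: B1 = {a, b, c, d}
Tree: (single bag)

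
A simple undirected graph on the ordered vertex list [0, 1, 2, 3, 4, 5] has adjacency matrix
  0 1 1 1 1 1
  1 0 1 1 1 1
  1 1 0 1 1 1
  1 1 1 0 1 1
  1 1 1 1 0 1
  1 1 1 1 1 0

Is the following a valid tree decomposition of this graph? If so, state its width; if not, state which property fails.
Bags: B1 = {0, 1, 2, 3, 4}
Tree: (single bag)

A tree decomposition must satisfy three properties: every vertex lies in some bag; for every edge, both endpoints lie together in some bag; and for every vertex, the bags containing it form a connected subtree. Here vertex 5 appears in no bag, so the decomposition is invalid.

No — vertex 5 appears in no bag.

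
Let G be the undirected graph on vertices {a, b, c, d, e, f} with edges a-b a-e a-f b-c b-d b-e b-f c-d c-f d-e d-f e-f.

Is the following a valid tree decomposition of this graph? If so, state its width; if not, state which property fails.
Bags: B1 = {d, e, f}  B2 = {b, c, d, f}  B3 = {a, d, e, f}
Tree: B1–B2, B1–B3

A tree decomposition must satisfy three properties: every vertex lies in some bag; for every edge, both endpoints lie together in some bag; and for every vertex, the bags containing it form a connected subtree. Here edge (b,e) lies in no bag, so the decomposition is invalid.

No — edge (b,e) lies in no bag.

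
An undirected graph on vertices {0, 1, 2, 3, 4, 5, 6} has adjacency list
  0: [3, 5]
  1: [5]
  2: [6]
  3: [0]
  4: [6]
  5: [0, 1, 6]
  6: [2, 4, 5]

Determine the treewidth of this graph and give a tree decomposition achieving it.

Every bag has size at most 2, so the width is 2 − 1 = 1 and tw(G) ≤ 1. Any graph with an edge has treewidth ≥ 1, and G has the edge 0–5. Combining the bounds, tw(G) = 1.

Treewidth 1.
One optimal decomposition is:
Bags: B1 = {0, 5}  B2 = {0, 3}  B3 = {1, 5}  B4 = {5, 6}  B5 = {4, 6}  B6 = {2, 6}
Tree: B1–B2, B1–B3, B1–B4, B4–B5, B4–B6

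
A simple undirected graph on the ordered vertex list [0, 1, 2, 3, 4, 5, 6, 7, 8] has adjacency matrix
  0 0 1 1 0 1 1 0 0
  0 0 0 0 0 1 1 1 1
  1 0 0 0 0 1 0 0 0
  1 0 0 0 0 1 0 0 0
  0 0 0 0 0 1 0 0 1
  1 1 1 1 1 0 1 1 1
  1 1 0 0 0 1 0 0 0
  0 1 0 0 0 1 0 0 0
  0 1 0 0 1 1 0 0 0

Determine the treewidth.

A width-2 tree decomposition is:
Bags: B1 = {0, 5, 6}  B2 = {0, 2, 5}  B3 = {1, 5, 6}  B4 = {1, 5, 7}  B5 = {1, 5, 8}  B6 = {0, 3, 5}  B7 = {4, 5, 8}
Tree: B1–B2, B1–B3, B3–B4, B4–B5, B2–B6, B5–B7
Each bag holds 3 vertices, so the decomposition has width 2, which upper-bounds the treewidth. For the lower bound, the 3 vertices {0, 2, 5} are pairwise adjacent, and any tree decomposition puts a clique entirely inside one bag — forcing width ≥ 2. Therefore the treewidth is 2.

2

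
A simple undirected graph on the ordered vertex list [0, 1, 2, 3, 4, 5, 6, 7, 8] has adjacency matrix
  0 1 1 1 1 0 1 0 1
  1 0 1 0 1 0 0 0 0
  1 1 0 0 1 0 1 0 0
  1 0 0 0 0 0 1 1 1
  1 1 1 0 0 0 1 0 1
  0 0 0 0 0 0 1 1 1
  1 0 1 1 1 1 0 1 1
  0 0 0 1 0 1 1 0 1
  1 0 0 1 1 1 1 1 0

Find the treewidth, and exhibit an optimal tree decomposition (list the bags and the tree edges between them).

Treewidth 3.
Bags: B1 = {0, 3, 6, 8}  B2 = {0, 4, 6, 8}  B3 = {0, 2, 4, 6}  B4 = {0, 1, 2, 4}  B5 = {3, 6, 7, 8}  B6 = {5, 6, 7, 8}
Tree: B1–B2, B2–B3, B3–B4, B1–B5, B5–B6

Every bag has size at most 4, so the width is 4 − 1 = 3 and tw(G) ≤ 3. Conversely, {0, 1, 2, 4} is a clique of size 4, and the vertices of any clique must share a bag in every tree decomposition; so some bag has ≥ 4 vertices and tw(G) ≥ 3. Combining the bounds, tw(G) = 3.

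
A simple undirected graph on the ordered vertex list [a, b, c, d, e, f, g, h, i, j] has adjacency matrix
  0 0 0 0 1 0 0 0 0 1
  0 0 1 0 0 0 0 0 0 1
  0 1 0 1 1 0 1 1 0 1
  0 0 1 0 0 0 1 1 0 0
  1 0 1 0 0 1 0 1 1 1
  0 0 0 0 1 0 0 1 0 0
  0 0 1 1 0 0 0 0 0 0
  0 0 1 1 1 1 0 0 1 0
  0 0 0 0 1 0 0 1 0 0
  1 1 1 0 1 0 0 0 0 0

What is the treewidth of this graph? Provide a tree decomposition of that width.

The largest bag has 3 vertices, giving width 2; this decomposition certifies tw(G) ≤ 2. Conversely, {a, e, j} is a clique of size 3, and the vertices of any clique must share a bag in every tree decomposition; so some bag has ≥ 3 vertices and tw(G) ≥ 2. The upper and lower bounds meet at 2, so that is the treewidth.

Treewidth 2.
One such decomposition:
Bags: B1 = {c, e, j}  B2 = {b, c, j}  B3 = {c, e, h}  B4 = {a, e, j}  B5 = {c, d, h}  B6 = {e, h, i}  B7 = {e, f, h}  B8 = {c, d, g}
Tree: B1–B2, B1–B3, B1–B4, B3–B5, B3–B6, B3–B7, B5–B8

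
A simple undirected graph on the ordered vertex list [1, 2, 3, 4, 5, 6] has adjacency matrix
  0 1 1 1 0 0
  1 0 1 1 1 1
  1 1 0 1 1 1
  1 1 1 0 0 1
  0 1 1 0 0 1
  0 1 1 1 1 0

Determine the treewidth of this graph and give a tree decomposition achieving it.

Each bag holds 4 vertices, so the decomposition has width 3, which upper-bounds the treewidth. For the lower bound, the 4 vertices {1, 2, 3, 4} are pairwise adjacent, and any tree decomposition puts a clique entirely inside one bag — forcing width ≥ 3. Combining the bounds, tw(G) = 3.

Treewidth 3.
One optimal decomposition is:
Bags: B1 = {2, 3, 4, 6}  B2 = {2, 3, 5, 6}  B3 = {1, 2, 3, 4}
Tree: B1–B2, B1–B3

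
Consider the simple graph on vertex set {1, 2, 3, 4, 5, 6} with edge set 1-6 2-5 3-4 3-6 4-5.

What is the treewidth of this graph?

1

A width-1 tree decomposition is:
Bags: B1 = {3, 6}  B2 = {3, 4}  B3 = {4, 5}  B4 = {1, 6}  B5 = {2, 5}
Tree: B1–B2, B2–B3, B1–B4, B3–B5
Each bag holds 2 vertices, so the decomposition has width 1, which upper-bounds the treewidth. Any graph with an edge has treewidth ≥ 1, and G has the edge 6–3. Therefore the treewidth is 1.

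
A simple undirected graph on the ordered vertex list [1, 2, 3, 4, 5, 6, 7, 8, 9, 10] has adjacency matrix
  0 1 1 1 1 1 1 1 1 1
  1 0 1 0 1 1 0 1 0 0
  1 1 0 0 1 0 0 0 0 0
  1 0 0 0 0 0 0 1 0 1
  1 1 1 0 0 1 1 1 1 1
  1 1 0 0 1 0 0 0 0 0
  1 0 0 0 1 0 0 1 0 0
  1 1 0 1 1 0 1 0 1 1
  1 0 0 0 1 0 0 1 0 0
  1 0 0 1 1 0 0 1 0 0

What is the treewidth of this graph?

3

A width-3 tree decomposition is:
Bags: B1 = {1, 2, 5, 6}  B2 = {1, 2, 5, 8}  B3 = {1, 5, 7, 8}  B4 = {1, 2, 3, 5}  B5 = {1, 5, 8, 10}  B6 = {1, 5, 8, 9}  B7 = {1, 4, 8, 10}
Tree: B1–B2, B2–B3, B1–B4, B3–B5, B3–B6, B5–B7
The largest bag has 4 vertices, giving width 3; this decomposition certifies tw(G) ≤ 3. Conversely, {1, 4, 8, 10} is a clique of size 4, and the vertices of any clique must share a bag in every tree decomposition; so some bag has ≥ 4 vertices and tw(G) ≥ 3. The upper and lower bounds meet at 3, so that is the treewidth.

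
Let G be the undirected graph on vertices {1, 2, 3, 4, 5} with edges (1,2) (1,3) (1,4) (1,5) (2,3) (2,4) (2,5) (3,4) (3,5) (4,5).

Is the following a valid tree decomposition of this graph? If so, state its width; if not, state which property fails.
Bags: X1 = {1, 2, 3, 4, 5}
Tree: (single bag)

Vertex coverage: the bags together contain {1, 2, 3, 4, 5}, the full vertex set. Edge coverage: each edge of G has both endpoints in at least one bag. Running intersection: for every vertex, the bags containing it form a connected subtree. All three properties hold, so this is a valid tree decomposition of width max|bag| − 1 = 4, and hence tw(G) ≤ 4.

Yes; width 4.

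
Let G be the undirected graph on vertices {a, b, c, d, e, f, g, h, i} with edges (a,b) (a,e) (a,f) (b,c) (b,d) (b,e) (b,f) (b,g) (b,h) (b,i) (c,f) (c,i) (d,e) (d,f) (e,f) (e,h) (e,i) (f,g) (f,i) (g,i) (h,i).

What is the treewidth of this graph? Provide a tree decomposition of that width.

Treewidth 3.
Bags: B1 = {b, e, f, i}  B2 = {b, e, h, i}  B3 = {b, c, f, i}  B4 = {b, f, g, i}  B5 = {b, d, e, f}  B6 = {a, b, e, f}
Tree: B1–B2, B1–B3, B3–B4, B1–B5, B1–B6

Each bag holds 4 vertices, so the decomposition has width 3, which upper-bounds the treewidth. For the lower bound, the 4 vertices {b, e, h, i} are pairwise adjacent, and any tree decomposition puts a clique entirely inside one bag — forcing width ≥ 3. Hence tw(G) = 3 exactly.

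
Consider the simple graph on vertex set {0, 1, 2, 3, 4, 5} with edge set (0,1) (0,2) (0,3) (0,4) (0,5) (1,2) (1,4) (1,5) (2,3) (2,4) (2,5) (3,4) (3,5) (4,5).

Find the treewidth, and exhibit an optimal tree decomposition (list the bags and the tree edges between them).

Every bag has size at most 5, so the width is 5 − 1 = 4 and tw(G) ≤ 4. For the lower bound, the 5 vertices {0, 1, 2, 4, 5} are pairwise adjacent, and any tree decomposition puts a clique entirely inside one bag — forcing width ≥ 4. Therefore the treewidth is 4.

Treewidth 4.
Bags: B1 = {0, 1, 2, 4, 5}  B2 = {0, 2, 3, 4, 5}
Tree: B1–B2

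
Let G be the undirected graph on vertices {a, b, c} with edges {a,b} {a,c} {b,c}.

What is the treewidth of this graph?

2

A width-2 tree decomposition is:
Bags: B1 = {a, b, c}
Tree: (single bag)
A single bag containing all 3 vertices is trivially a valid decomposition of width 2. For the lower bound, the 3 vertices {a, b, c} are pairwise adjacent, and any tree decomposition puts a clique entirely inside one bag — forcing width ≥ 2. Combining the bounds, tw(G) = 2.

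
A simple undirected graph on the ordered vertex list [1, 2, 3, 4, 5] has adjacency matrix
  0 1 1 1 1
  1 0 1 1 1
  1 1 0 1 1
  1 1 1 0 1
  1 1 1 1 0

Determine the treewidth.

A width-4 tree decomposition is:
Bags: B1 = {1, 2, 3, 4, 5}
Tree: (single bag)
A single bag containing all 5 vertices is trivially a valid decomposition of width 4. Conversely, {1, 2, 3, 4, 5} is a clique of size 5, and the vertices of any clique must share a bag in every tree decomposition; so some bag has ≥ 5 vertices and tw(G) ≥ 4. Hence tw(G) = 4 exactly.

4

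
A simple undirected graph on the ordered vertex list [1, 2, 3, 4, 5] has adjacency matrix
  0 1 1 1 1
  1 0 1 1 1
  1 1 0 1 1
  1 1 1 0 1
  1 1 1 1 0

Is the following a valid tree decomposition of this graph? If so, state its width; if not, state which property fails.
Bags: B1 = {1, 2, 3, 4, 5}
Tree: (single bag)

Yes; width 4.

Checking the three conditions: (i) the bags cover all of {1, 2, 3, 4, 5}; (ii) for each edge, some bag contains both endpoints; (iii) the bags containing any fixed vertex form a subtree. All hold, so the decomposition is valid with width 5 − 1 = 4.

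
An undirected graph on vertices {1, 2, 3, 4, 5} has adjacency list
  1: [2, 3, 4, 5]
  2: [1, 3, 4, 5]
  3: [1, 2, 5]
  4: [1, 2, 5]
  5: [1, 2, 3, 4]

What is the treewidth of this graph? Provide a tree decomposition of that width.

Treewidth 3.
One optimal decomposition is:
Bags: B1 = {1, 2, 4, 5}  B2 = {1, 2, 3, 5}
Tree: B1–B2

The largest bag has 4 vertices, giving width 3; this decomposition certifies tw(G) ≤ 3. On the other hand G contains the 4-clique {1, 2, 3, 5}. A clique must lie in a single bag of any decomposition, so no decomposition can have width below 3. Combining the bounds, tw(G) = 3.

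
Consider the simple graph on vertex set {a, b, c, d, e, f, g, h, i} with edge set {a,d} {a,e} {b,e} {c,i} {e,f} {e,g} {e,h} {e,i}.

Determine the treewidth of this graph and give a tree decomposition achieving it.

Every bag has size at most 2, so the width is 2 − 1 = 1 and tw(G) ≤ 1. Since G has at least one edge (e.g. i–e), it is not an edgeless graph, so tw(G) ≥ 1. Therefore the treewidth is 1.

Treewidth 1.
One such decomposition:
Bags: B1 = {e, i}  B2 = {e, f}  B3 = {a, e}  B4 = {e, g}  B5 = {e, h}  B6 = {a, d}  B7 = {b, e}  B8 = {c, i}
Tree: B1–B2, B1–B3, B3–B4, B4–B5, B3–B6, B4–B7, B1–B8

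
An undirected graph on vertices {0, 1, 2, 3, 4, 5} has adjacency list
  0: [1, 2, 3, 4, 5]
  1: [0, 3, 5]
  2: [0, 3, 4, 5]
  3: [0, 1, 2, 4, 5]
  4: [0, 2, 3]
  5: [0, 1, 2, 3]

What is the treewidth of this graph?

3

A width-3 tree decomposition is:
Bags: B1 = {0, 1, 3, 5}  B2 = {0, 2, 3, 5}  B3 = {0, 2, 3, 4}
Tree: B1–B2, B2–B3
Every bag has size at most 4, so the width is 4 − 1 = 3 and tw(G) ≤ 3. Conversely, {0, 1, 3, 5} is a clique of size 4, and the vertices of any clique must share a bag in every tree decomposition; so some bag has ≥ 4 vertices and tw(G) ≥ 3. Therefore the treewidth is 3.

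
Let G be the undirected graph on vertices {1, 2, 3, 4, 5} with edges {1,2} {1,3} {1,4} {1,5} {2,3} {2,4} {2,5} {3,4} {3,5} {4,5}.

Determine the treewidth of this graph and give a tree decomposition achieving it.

A single bag containing all 5 vertices is trivially a valid decomposition of width 4. Conversely, {1, 2, 3, 4, 5} is a clique of size 5, and the vertices of any clique must share a bag in every tree decomposition; so some bag has ≥ 5 vertices and tw(G) ≥ 4. Therefore the treewidth is 4.

Treewidth 4.
One such decomposition:
Bags: B1 = {1, 2, 3, 4, 5}
Tree: (single bag)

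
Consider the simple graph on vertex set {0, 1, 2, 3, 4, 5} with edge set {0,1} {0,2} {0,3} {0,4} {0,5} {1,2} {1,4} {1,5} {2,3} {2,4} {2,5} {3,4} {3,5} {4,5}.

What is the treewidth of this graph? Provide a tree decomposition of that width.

Treewidth 4.
One such decomposition:
Bags: B1 = {0, 1, 2, 4, 5}  B2 = {0, 2, 3, 4, 5}
Tree: B1–B2

The largest bag has 5 vertices, giving width 4; this decomposition certifies tw(G) ≤ 4. Conversely, {0, 1, 2, 4, 5} is a clique of size 5, and the vertices of any clique must share a bag in every tree decomposition; so some bag has ≥ 5 vertices and tw(G) ≥ 4. The upper and lower bounds meet at 4, so that is the treewidth.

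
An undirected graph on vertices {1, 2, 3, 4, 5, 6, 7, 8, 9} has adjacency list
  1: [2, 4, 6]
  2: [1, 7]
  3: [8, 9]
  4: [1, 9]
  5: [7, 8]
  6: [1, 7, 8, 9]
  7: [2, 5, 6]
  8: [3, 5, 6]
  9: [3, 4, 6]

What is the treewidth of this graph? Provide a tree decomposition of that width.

Treewidth 3.
One such decomposition:
Bags: B1 = {2, 5, 7, 8}  B2 = {2, 6, 7, 8}  B3 = {1, 2, 6, 8}  B4 = {1, 3, 6, 8}  B5 = {1, 3, 6, 9}  B6 = {1, 3, 4, 9}
Tree: B1–B2, B2–B3, B3–B4, B4–B5, B5–B6

The largest bag has 4 vertices, giving width 3; this decomposition certifies tw(G) ≤ 3. For the lower bound: the 4 vertex sets {2,5,7}, {8}, {6}, {1,3,4,9} are disjoint, each induces a connected subgraph, and every pair is joined by at least one edge of G. Contracting each set to a single vertex therefore yields K_{4} as a minor, and since treewidth is minor-monotone, tw(G) ≥ tw(K_{4}) = 3. The upper and lower bounds meet at 3, so that is the treewidth.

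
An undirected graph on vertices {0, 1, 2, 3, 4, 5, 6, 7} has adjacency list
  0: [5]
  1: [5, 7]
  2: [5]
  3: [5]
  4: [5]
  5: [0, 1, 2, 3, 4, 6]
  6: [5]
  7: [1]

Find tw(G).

1

A width-1 tree decomposition is:
Bags: B1 = {0, 5}  B2 = {3, 5}  B3 = {2, 5}  B4 = {1, 5}  B5 = {5, 6}  B6 = {1, 7}  B7 = {4, 5}
Tree: B1–B2, B1–B3, B1–B4, B2–B5, B4–B6, B3–B7
Each bag holds 2 vertices, so the decomposition has width 1, which upper-bounds the treewidth. Any graph with an edge has treewidth ≥ 1, and G has the edge 0–5. Therefore the treewidth is 1.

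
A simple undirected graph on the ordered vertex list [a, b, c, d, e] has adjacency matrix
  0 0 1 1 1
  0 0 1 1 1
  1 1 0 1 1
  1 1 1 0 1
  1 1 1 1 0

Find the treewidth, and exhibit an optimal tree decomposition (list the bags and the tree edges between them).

Every bag has size at most 4, so the width is 4 − 1 = 3 and tw(G) ≤ 3. Conversely, {a, c, d, e} is a clique of size 4, and the vertices of any clique must share a bag in every tree decomposition; so some bag has ≥ 4 vertices and tw(G) ≥ 3. Combining the bounds, tw(G) = 3.

Treewidth 3.
One such decomposition:
Bags: B1 = {b, c, d, e}  B2 = {a, c, d, e}
Tree: B1–B2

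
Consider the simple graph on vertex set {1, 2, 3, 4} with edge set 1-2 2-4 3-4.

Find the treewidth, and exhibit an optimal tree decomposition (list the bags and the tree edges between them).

Treewidth 1.
Bags: B1 = {3, 4}  B2 = {2, 4}  B3 = {1, 2}
Tree: B1–B2, B2–B3

Every bag has size at most 2, so the width is 2 − 1 = 1 and tw(G) ≤ 1. Any graph with an edge has treewidth ≥ 1, and G has the edge 3–4. Hence tw(G) = 1 exactly.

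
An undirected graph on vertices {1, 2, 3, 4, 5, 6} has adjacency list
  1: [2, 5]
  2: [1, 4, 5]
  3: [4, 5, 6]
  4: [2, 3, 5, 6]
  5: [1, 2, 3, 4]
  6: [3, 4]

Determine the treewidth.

A width-2 tree decomposition is:
Bags: B1 = {3, 4, 6}  B2 = {3, 4, 5}  B3 = {2, 4, 5}  B4 = {1, 2, 5}
Tree: B1–B2, B2–B3, B3–B4
Every bag has size at most 3, so the width is 3 − 1 = 2 and tw(G) ≤ 2. Conversely, {1, 2, 5} is a clique of size 3, and the vertices of any clique must share a bag in every tree decomposition; so some bag has ≥ 3 vertices and tw(G) ≥ 2. The upper and lower bounds meet at 2, so that is the treewidth.

2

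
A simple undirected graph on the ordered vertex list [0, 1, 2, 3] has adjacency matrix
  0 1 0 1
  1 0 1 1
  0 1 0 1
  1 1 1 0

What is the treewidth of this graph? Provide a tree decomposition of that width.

Every bag has size at most 3, so the width is 3 − 1 = 2 and tw(G) ≤ 2. On the other hand G contains the 3-clique {0, 1, 3}. A clique must lie in a single bag of any decomposition, so no decomposition can have width below 2. The upper and lower bounds meet at 2, so that is the treewidth.

Treewidth 2.
One optimal decomposition is:
Bags: B1 = {1, 2, 3}  B2 = {0, 1, 3}
Tree: B1–B2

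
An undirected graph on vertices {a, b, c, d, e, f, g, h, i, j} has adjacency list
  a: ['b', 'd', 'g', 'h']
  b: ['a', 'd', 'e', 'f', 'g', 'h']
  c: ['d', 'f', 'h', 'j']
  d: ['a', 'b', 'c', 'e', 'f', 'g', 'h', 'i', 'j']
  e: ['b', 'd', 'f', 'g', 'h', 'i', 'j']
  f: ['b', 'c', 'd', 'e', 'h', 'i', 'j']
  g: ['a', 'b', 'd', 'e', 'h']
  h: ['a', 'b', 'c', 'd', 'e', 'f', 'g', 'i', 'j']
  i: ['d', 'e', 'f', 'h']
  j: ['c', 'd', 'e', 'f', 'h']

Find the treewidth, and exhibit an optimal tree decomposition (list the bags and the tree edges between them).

Every bag has size at most 5, so the width is 5 − 1 = 4 and tw(G) ≤ 4. For the lower bound, the 5 vertices {b, d, e, g, h} are pairwise adjacent, and any tree decomposition puts a clique entirely inside one bag — forcing width ≥ 4. The upper and lower bounds meet at 4, so that is the treewidth.

Treewidth 4.
One optimal decomposition is:
Bags: B1 = {d, e, f, h, j}  B2 = {c, d, f, h, j}  B3 = {b, d, e, f, h}  B4 = {b, d, e, g, h}  B5 = {a, b, d, g, h}  B6 = {d, e, f, h, i}
Tree: B1–B2, B1–B3, B3–B4, B4–B5, B1–B6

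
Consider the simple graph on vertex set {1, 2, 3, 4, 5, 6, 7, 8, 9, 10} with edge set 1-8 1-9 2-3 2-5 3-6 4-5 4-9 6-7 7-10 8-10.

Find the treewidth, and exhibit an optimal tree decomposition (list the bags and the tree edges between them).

Treewidth 2.
One optimal decomposition is:
Bags: B1 = {2, 4, 5}  B2 = {2, 3, 4}  B3 = {3, 4, 6}  B4 = {4, 6, 7}  B5 = {4, 7, 10}  B6 = {4, 8, 10}  B7 = {1, 4, 8}  B8 = {1, 4, 9}
Tree: B1–B2, B2–B3, B3–B4, B4–B5, B5–B6, B6–B7, B7–B8

Every bag has size at most 3, so the width is 3 − 1 = 2 and tw(G) ≤ 2. For the lower bound, G contains the cycle 4–5–2–3–6–7–10–8–1–9–4, so G is not a forest; only forests have treewidth ≤ 1, hence tw(G) ≥ 2. The upper and lower bounds meet at 2, so that is the treewidth.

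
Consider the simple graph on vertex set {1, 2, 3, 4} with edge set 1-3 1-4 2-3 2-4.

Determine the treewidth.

A width-2 tree decomposition is:
Bags: B1 = {1, 2, 3}  B2 = {1, 2, 4}
Tree: B1–B2
Every bag has size at most 3, so the width is 3 − 1 = 2 and tw(G) ≤ 2. Since 1–3–2–4–1 is a cycle in G, G is not acyclic. Forests are exactly the graphs of treewidth ≤ 1, so tw(G) ≥ 2. The upper and lower bounds meet at 2, so that is the treewidth.

2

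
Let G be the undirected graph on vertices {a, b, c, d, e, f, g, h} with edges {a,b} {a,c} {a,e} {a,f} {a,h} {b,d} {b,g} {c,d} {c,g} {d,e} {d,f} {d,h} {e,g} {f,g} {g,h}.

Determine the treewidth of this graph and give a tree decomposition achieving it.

The largest bag has 4 vertices, giving width 3; this decomposition certifies tw(G) ≤ 3. For the lower bound: the 4 vertex sets {b,g}, {a,e}, {d}, {f} are disjoint, each induces a connected subgraph, and every pair is joined by at least one edge of G. Contracting each set to a single vertex therefore yields K_{4} as a minor, and since treewidth is minor-monotone, tw(G) ≥ tw(K_{4}) = 3. The upper and lower bounds meet at 3, so that is the treewidth.

Treewidth 3.
Bags: B1 = {a, b, d, g}  B2 = {a, d, e, g}  B3 = {a, d, f, g}  B4 = {a, d, g, h}  B5 = {a, c, d, g}
Tree: B1–B2, B2–B3, B3–B4, B4–B5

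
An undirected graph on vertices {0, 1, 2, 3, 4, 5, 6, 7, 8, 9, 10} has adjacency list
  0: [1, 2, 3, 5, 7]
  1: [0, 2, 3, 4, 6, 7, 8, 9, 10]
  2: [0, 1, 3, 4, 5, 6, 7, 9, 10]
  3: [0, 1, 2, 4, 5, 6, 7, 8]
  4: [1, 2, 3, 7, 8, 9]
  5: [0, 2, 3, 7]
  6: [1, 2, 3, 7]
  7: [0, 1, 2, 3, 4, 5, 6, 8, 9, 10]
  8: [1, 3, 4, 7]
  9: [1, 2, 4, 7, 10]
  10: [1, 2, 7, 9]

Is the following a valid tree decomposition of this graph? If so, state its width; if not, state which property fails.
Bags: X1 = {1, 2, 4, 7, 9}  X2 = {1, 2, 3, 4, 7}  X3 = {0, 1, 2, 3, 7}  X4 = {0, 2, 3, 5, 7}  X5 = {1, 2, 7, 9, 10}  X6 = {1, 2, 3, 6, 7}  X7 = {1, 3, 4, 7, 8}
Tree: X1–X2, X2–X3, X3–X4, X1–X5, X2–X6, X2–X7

Yes; width 4.

Every vertex of G appears in some bag (union = {0, 1, 2, 3, 4, 5, 6, 7, 8, 9, 10}); every edge is covered by a bag; and for each vertex v the set of bags containing v is connected in the bag tree. The decomposition is therefore valid. The largest bag has 5 vertices, so the width is 4.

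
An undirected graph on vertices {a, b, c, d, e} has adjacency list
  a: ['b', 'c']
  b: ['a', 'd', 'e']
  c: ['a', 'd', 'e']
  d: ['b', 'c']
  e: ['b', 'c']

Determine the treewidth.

2

A width-2 tree decomposition is:
Bags: B1 = {a, b, c}  B2 = {b, c, e}  B3 = {b, c, d}
Tree: B1–B2, B2–B3
Each bag holds 3 vertices, so the decomposition has width 2, which upper-bounds the treewidth. Since c–a–b–e–c is a cycle in G, G is not acyclic. Forests are exactly the graphs of treewidth ≤ 1, so tw(G) ≥ 2. The upper and lower bounds meet at 2, so that is the treewidth.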